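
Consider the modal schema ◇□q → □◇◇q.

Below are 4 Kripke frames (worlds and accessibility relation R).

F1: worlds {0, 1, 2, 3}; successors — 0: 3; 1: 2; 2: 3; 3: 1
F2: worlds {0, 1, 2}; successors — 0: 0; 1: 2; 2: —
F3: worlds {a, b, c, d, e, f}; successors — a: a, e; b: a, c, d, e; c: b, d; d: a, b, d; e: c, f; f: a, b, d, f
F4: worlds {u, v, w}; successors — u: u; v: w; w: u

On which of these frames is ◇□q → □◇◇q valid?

Frame correspondent (Sahlqvist): ∀x ∀y ∀z ((xRy ∧ xRz) → ∃w (yRw ∧ zR²w)) — i.e. a generalized confluence (Geach) condition.
F1: fails — 0R3, 0R3 but no w with 3Rw and 3R²w.
F2: fails — 1R2, 1R2 but no w with 2Rw and 2R²w.
F3: fails — bRc, bRa but no w with cRw and aR²w.
F4: holds.
Valid on: F4.

F4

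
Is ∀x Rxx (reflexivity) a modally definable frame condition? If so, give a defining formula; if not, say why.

Definable; □p → p defines it

This is a Sahlqvist condition; the T axiom □p → p defines it.
Suppose □p→p is valid. At any x set V(p)={w : Rxw}. Then □p holds at x, so p holds at x, i.e. Rxx.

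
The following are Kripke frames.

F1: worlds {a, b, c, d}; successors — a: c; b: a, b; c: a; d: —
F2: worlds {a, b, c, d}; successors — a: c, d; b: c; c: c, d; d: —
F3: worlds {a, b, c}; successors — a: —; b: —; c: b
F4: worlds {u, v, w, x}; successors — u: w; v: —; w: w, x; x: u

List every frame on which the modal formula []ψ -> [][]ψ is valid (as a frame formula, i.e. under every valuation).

Frame correspondent (Sahlqvist): forall x forall y forall z (Rxy & Ryz -> Rxz) — i.e. transitivity.
F1: fails — Rac and Rca but not Raa.
F2: fails — Rbc and Rcd but not Rbd.
F3: holds.
F4: fails — Rxu and Ruw but not Rxw.
Valid on: F3.

F3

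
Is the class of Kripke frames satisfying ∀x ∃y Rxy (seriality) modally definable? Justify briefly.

This is a Sahlqvist condition; the D axiom □r → ◇r defines it.
Suppose □r→◇r is valid. At any x set V(r)=W. Then □r at x, so ◇r at x, so x has a successor.

Definable; □r → ◇r defines it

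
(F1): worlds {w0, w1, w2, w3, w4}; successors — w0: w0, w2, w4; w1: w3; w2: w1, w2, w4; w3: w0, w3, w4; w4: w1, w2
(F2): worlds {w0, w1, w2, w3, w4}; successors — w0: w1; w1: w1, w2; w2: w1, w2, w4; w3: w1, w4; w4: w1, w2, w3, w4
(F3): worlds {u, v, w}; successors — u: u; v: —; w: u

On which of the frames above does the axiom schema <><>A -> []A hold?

(F3)

Frame correspondent (Sahlqvist): forall x forall y forall z ((x R^2 y & xRz) -> exists w (y = w & z = w)) — i.e. a generalized confluence (Geach) condition.
(F1): fails — w0R²w0, w0Rw2 but w0 ≠ w2.
(F2): fails — w0R²w2, w0Rw1 but w2 ≠ w1.
(F3): ✓.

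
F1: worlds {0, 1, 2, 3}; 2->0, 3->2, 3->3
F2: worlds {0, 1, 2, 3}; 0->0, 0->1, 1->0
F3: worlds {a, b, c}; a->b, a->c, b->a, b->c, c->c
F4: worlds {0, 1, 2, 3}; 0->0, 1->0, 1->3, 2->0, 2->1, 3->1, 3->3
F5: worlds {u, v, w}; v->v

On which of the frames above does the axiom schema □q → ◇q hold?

This is the axiom for seriality; its first-order frame correspondent is ∀x ∃y Rxy.
F1: fails — world 0 has no successor.
F2: fails — world 2 has no successor.
F3: ✓.
F4: ✓.
F5: fails — world u has no successor.

F3, F4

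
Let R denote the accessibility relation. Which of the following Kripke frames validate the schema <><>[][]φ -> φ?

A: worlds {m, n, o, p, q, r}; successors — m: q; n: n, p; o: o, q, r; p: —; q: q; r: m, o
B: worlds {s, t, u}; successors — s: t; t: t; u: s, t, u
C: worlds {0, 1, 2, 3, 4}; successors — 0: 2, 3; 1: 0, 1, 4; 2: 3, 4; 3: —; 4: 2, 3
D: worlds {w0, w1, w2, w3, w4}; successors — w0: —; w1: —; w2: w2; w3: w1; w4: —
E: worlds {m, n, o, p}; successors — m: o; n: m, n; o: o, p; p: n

D

This is the axiom for a generalized confluence (Geach) condition; its first-order frame correspondent is forall x forall y (x R^2 y -> exists w (y R^2 w & x = w)).
A: fails — mR²q but no w with qR²w and m=w.
B: fails — sR²t but no w with tR²w and s=w.
C: fails — 0R²3 but no w with 3R²w and 0=w.
D: holds.
E: fails — mR²o but no w with oR²w and m=w.
Valid on: D.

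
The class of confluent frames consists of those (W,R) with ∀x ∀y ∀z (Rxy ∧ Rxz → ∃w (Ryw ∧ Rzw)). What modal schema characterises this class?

A defining formula is ◇□r → □◇r (the .2 axiom).
Suppose ◇□r→□◇r is valid. Take Rxy, Rxz and set V(r)={w : Ryw}. Then □r at y so ◇□r at x, so □◇r at x, so ◇r at z, giving w with Rzw and Ryw.

◇□r → □◇r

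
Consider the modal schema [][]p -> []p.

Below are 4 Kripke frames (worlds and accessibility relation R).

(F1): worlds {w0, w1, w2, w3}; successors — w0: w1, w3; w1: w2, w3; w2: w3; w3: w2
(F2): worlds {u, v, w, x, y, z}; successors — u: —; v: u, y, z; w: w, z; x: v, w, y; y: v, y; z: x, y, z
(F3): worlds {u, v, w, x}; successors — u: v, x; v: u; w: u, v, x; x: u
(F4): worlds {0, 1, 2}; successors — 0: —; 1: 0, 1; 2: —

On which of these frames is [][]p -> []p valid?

Frame correspondent (Sahlqvist): forall x forall y (Rxy -> exists z (Rxz & Rzy)) — i.e. density.
(F1): fails — Rw3w2 but no z with Rw3z and Rzw2.
(F2): fails — Rvu but no t with Rvt and Rtu.
(F3): fails — Ruv but no z with Ruz and Rzv.
(F4): condition met.

(F4)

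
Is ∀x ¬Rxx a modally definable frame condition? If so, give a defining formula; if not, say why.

If a class were modally definable it would be closed under surjective bounded morphisms (Goldblatt–Thomason).
The 5-cycle (worlds 0,1,2,3,4 with 0→1→2→3→4→0) is irreflexive, and the map sending every world to a single reflexive point • is a surjective bounded morphism (forth: every edge maps to (•,•); back: every world has a successor). So any modal formula valid on the 5-cycle is also valid on the reflexive point, which is not irreflexive.
So the class is not modally definable.

No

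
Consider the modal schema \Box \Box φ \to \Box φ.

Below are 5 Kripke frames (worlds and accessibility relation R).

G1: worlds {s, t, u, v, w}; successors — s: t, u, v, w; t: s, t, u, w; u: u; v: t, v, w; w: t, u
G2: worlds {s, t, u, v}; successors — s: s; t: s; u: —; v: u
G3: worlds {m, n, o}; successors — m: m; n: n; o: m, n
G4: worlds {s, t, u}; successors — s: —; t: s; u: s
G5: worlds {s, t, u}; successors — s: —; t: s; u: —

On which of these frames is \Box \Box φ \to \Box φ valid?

G1, G3

Frame correspondent (Sahlqvist): \forall x \forall y (Rxy \to \exists z (Rxz \wedge Rzy)) — i.e. density.
G1: holds.
G2: fails — Rvu but no z with Rvz and Rzu.
G3: holds.
G4: fails — Rus but no z with Ruz and Rzs.
G5: fails — Rts but no z with Rtz and Rzs.
Valid on: G1, G3.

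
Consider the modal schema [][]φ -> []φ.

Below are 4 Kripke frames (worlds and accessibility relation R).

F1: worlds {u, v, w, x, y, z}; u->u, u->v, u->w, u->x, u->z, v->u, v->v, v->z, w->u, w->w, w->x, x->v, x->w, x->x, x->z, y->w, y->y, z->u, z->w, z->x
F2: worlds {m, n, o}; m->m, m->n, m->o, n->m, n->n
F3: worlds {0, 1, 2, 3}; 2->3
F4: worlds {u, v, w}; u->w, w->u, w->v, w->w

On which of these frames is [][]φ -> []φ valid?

This is the axiom for density; its first-order frame correspondent is forall x forall y (Rxy -> exists z (Rxz & Rzy)).
F1: holds.
F2: holds.
F3: fails — R23 but no z with R2z and Rz3.
F4: holds.
Valid on: F1, F2, F4.

F1, F2, F4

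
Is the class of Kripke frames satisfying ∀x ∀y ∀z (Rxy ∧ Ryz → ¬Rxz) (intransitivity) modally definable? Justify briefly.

No

If a class were modally definable it would be closed under surjective bounded morphisms (Goldblatt–Thomason).
The 7-cycle (worlds 0,1,2,3,4,5,6 with 0→1→2→3→4→5→6→0) is intransitive. Mapping every world to a single reflexive point • is a surjective bounded morphism; the reflexive point is not intransitive (R••∧R•• but R••).
So no modal formula (or set of formulas) defines exactly the intransitive frames.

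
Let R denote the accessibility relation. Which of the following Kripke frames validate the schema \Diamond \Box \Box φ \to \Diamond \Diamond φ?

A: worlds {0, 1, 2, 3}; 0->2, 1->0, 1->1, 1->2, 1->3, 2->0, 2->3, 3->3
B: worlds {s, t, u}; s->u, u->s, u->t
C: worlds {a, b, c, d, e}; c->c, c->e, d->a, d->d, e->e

A

Frame correspondent (Sahlqvist): \forall x \forall y (xRy \to \exists w (y R^2 w \wedge x R^2 w)) — i.e. a generalized confluence (Geach) condition.
A: condition met.
B: fails — sRu but no w with uR²w and sR²w.
C: fails — dRa but no w with aR²w and dR²w.
Valid on: A.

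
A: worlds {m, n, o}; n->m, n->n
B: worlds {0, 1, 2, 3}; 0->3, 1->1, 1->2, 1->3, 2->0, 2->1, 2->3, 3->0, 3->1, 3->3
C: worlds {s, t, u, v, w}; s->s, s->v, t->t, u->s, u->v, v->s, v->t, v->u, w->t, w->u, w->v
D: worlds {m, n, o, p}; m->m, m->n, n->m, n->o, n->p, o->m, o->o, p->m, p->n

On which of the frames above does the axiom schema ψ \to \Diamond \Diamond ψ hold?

B, D

This is the axiom for a generalized confluence (Geach) condition; its first-order frame correspondent is \forall x \exists w (x = w \wedge x R^2 w).
A: fails — at m but no w with m=w and mR²w.
B: ✓.
C: fails — at w but no w* with w=w* and wR²w*.
D: ✓.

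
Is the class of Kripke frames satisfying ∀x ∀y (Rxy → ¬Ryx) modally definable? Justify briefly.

Modal frame validity is preserved under surjective bounded morphisms.
The 4-cycle (worlds w0,w1,w2,w3 with w0→w1→w2→w3→w0) is asymmetric. Mapping every world to a single reflexive point • is a surjective bounded morphism, and the reflexive point is not asymmetric (R•• but asymmetry requires ¬R••).
So the class is not modally definable.

Not modally definable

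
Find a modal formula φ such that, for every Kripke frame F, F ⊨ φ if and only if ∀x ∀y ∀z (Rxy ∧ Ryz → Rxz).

□ψ → □□ψ

The condition is transitivity. The 4 schema □ψ → □□ψ defines it.
Suppose □ψ→□□ψ is valid. Take Rxy, Ryz and set V(ψ)={w : Rxw}. Then □ψ at x, so □□ψ at x, so □ψ at y, so ψ at z, i.e. Rxz.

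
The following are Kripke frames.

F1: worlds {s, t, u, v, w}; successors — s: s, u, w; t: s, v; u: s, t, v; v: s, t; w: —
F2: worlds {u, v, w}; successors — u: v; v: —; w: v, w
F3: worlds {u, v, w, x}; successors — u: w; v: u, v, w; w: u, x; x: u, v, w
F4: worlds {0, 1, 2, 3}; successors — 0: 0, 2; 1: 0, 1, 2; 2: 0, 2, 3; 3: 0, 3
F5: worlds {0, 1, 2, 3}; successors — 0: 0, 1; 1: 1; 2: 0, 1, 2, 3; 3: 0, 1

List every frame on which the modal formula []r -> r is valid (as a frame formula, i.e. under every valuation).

F4

Frame correspondent (Sahlqvist): forall x Rxx — i.e. reflexivity.
F1: fails — world t does not see itself.
F2: fails — world u does not see itself.
F3: fails — world u does not see itself.
F4: holds.
F5: fails — world 3 does not see itself.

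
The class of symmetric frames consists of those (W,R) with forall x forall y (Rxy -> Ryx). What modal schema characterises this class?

r → □◇r

This is symmetry; the standard corresponding axiom is B: r → □◇r.
Suppose r→□◇r is valid. Take Rxy and set V(r)={x}. Then r at x, so □◇r at x, so ◇r at y, so some z with Ryz has r; z=x, i.e. Ryx.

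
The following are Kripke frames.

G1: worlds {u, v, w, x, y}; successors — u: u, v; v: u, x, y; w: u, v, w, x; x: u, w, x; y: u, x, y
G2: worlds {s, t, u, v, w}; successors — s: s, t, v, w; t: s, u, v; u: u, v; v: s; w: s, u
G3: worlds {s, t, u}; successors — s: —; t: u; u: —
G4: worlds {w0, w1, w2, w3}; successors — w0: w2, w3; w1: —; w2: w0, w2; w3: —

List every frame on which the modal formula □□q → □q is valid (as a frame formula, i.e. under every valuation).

The schema corresponds to density: ∀x ∀y (Rxy → ∃z (Rxz ∧ Rzy)).
G1: condition met.
G2: condition met.
G3: fails — Rtu but no z with Rtz and Rzu.
G4: fails — Rw0w3 but no z with Rw0z and Rzw3.
Valid on: G1, G2.

G1, G2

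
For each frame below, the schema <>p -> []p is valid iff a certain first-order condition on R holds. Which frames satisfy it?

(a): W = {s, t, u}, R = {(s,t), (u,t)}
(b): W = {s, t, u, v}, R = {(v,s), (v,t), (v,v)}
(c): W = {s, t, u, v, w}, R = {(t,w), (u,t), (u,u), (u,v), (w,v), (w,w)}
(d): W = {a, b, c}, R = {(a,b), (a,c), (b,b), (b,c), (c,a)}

(a)

Frame correspondent (Sahlqvist): forall x forall y forall z (Rxy & Rxz -> y = z) — i.e. partial functionality.
(a): ✓.
(b): fails — v sees both s and t.
(c): fails — u sees both t and u.
(d): fails — a sees both b and c.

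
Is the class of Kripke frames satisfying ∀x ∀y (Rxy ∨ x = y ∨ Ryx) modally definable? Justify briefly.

Modal frame validity is preserved under disjoint unions.
Take 4 disjoint single-world reflexive frames: each is trivially connected, but their disjoint union has 4 worlds with no edge between distinct components, so it is not connected.
So the class is not modally definable.

Not definable by any modal formula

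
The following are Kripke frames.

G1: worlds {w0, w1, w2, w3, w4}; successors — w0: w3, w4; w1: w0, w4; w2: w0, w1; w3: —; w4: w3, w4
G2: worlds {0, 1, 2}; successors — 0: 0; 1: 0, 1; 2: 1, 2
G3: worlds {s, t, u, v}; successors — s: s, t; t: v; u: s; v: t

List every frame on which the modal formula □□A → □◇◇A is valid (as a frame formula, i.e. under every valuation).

This is the axiom for a generalized confluence (Geach) condition; its first-order frame correspondent is ∀x ∀z (xRz → ∃w (xR²w ∧ zR²w)).
G1: fails — w0Rw3 but no w with w0R²w and w3R²w.
G2: holds.
G3: fails — tRv but no w with tR²w and vR²w.
Valid on: G2.

G2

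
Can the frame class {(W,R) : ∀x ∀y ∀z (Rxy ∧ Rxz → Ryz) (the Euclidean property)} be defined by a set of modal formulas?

The condition is the Euclidean property. A defining modal formula is ◇r → □◇r.
Suppose ◇r→□◇r is valid. Take Rxy, Rxz and set V(r)={y}. Then ◇r at x, so □◇r at x, so ◇r at z, so some w with Rzw has r; w=y, i.e. Rzy. By symmetry of the argument, Ryz.

Yes, by ◇r → □◇r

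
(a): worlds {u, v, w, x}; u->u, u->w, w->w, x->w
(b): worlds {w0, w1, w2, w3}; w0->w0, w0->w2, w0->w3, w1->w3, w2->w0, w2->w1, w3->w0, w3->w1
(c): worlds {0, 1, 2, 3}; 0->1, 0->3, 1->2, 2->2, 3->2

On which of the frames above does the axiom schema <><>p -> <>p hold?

The schema corresponds to transitivity: forall x forall y forall z (Rxy & Ryz -> Rxz).
(a): holds.
(b): fails — Rw3w1 and Rw1w3 but not Rw3w3.
(c): fails — R01 and R12 but not R02.

(a)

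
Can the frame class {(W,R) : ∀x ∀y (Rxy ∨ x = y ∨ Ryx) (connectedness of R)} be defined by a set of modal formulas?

No

If a class were modally definable it would be closed under disjoint unions (Goldblatt–Thomason).
Take 4 disjoint single-world reflexive frames: each is trivially connected, but their disjoint union has 4 worlds with no edge between distinct components, so it is not connected.
So the class is not modally definable.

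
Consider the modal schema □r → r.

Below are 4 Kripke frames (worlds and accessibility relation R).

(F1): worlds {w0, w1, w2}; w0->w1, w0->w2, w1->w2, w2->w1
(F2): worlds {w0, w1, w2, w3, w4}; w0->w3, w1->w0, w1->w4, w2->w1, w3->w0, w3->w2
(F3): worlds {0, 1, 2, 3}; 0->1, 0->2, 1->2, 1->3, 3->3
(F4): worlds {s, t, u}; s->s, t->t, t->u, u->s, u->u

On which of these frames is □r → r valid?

(F4)

Frame correspondent (Sahlqvist): ∀x Rxx — i.e. reflexivity.
(F1): fails — world w0 does not see itself.
(F2): fails — world w0 does not see itself.
(F3): fails — world 0 does not see itself.
(F4): holds.
Valid on: (F4).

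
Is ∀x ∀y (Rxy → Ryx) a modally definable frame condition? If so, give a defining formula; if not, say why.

Yes, by q → □◇q

The condition is symmetry. A defining modal formula is q → □◇q.
Suppose q→□◇q is valid. Take Rxy and set V(q)={x}. Then q at x, so □◇q at x, so ◇q at y, so some z with Ryz has q; z=x, i.e. Ryx.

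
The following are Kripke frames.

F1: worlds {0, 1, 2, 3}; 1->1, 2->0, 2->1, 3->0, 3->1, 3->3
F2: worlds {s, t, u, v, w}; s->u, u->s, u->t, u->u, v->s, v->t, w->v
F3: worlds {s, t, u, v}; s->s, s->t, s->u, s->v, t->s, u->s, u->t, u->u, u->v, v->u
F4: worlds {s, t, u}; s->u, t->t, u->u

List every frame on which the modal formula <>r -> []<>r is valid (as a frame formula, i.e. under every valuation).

Frame correspondent (Sahlqvist): forall x forall y forall z (Rxy & Rxz -> Ryz) — i.e. the Euclidean property.
F1: fails — R20 and R20 but not R00.
F2: fails — Rut and Rut but not Rtt.
F3: fails — Rsv and Rsv but not Rvv.
F4: satisfies the condition.
Valid on: F4.

F4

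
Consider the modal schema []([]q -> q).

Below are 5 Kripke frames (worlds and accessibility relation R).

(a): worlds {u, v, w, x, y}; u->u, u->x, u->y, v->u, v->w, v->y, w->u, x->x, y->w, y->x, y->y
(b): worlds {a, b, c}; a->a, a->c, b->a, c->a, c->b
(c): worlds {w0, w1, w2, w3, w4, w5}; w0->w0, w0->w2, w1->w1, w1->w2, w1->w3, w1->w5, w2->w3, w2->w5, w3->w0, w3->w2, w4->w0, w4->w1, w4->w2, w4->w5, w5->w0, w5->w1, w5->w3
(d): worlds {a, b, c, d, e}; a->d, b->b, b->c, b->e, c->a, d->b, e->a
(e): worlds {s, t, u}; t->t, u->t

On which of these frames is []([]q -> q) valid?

Frame correspondent (Sahlqvist): forall x forall y (Rxy -> Ryy) — i.e. shift-reflexivity.
(a): fails — Rvw but not Rww.
(b): fails — Rcb but not Rbb.
(c): fails — Rw1w5 but not Rw5w5.
(d): fails — Rbc but not Rcc.
(e): ✓.

(e)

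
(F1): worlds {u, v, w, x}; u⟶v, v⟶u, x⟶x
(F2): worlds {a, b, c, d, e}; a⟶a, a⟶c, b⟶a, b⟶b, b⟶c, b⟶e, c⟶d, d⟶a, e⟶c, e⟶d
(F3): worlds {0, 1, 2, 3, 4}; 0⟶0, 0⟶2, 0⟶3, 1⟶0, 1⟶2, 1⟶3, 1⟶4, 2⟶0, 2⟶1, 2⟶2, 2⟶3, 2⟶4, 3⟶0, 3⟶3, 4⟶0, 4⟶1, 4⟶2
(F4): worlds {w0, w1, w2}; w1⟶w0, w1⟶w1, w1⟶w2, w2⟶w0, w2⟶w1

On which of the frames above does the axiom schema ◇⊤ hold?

(F2), (F3)

The schema corresponds to seriality: ∀x ∃y Rxy.
(F1): fails — world w has no successor.
(F2): holds.
(F3): holds.
(F4): fails — world w0 has no successor.
Valid on: (F2), (F3).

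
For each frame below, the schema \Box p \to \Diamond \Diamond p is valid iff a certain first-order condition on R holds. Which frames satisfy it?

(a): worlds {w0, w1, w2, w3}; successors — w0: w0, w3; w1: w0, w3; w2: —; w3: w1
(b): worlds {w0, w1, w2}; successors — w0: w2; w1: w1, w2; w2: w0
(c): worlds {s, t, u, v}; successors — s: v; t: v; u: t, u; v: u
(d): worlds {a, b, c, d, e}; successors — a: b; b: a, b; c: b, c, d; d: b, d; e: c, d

(d)

The schema corresponds to a generalized confluence (Geach) condition: \forall x \exists w (xRw \wedge x R^2 w).
(a): fails — at w2 but no w with w2Rw and w2R²w.
(b): fails — at w0 but no w with w0Rw and w0R²w.
(c): fails — at s but no w with sRw and sR²w.
(d): ✓.
Valid on: (d).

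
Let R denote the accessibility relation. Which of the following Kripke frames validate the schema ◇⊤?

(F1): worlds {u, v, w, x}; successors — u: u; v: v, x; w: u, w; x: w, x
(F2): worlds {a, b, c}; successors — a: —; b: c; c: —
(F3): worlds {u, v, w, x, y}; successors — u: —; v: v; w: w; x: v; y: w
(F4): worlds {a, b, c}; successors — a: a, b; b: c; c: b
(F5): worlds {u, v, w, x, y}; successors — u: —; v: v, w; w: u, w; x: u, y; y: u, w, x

(F1), (F4)

This is the axiom for seriality; its first-order frame correspondent is ∀x ∃y Rxy.
(F1): satisfies the condition.
(F2): fails — world a has no successor.
(F3): fails — world u has no successor.
(F4): satisfies the condition.
(F5): fails — world u has no successor.
Valid on: (F1), (F4).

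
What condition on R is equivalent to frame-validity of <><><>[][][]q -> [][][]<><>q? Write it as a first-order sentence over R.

forall x forall y forall z ((x R^3 y & x R^3 z) -> exists w (y R^3 w & z R^2 w))

This is a Sahlqvist (Geach-type) schema ◇^3□^3q → □^3◇^2q.
Minimal-valuation argument: fix x; take any y with xR^3y and any z with xR^3z. Set V(q) to the set of worlds R-reachable from y in exactly 3 steps. Then □^3q holds at y, so the antecedent holds at x; validity forces ◇^2q at z, giving a w with zR^2w and yR^3w.
First-order correspondent: forall x forall y forall z ((x R^3 y & x R^3 z) -> exists w (y R^3 w & z R^2 w)).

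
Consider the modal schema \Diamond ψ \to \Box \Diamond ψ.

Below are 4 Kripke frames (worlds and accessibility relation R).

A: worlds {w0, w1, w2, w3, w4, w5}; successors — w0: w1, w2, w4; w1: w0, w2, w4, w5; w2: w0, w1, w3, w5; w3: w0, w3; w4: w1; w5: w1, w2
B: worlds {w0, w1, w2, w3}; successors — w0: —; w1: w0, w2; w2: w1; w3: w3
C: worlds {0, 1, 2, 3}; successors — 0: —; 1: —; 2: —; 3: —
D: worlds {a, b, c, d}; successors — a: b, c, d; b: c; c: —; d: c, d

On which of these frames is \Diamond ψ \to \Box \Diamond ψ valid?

The schema corresponds to the Euclidean property: \forall x \forall y \forall z (Rxy \wedge Rxz \to Ryz).
A: fails — Rw0w4 and Rw0w4 but not Rw4w4.
B: fails — Rw1w2 and Rw1w2 but not Rw2w2.
C: holds.
D: fails — Rab and Rab but not Rbb.

C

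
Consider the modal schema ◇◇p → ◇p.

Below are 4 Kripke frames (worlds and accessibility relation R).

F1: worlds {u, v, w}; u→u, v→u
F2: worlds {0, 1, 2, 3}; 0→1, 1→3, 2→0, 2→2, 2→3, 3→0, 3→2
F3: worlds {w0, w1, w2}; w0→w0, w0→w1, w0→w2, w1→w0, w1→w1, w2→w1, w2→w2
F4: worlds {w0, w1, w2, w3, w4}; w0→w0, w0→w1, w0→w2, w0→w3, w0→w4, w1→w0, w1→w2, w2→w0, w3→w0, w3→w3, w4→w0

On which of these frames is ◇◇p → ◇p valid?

F1

The schema corresponds to transitivity: ∀x ∀y ∀z (Rxy ∧ Ryz → Rxz).
F1: holds.
F2: fails — R32 and R23 but not R33.
F3: fails — Rw1w0 and Rw0w2 but not Rw1w2.
F4: fails — Rw1w0 and Rw0w4 but not Rw1w4.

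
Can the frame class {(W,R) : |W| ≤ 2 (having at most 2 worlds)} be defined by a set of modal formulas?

Modal frame validity is preserved under disjoint unions.
Any modal formula valid on each of 3 disjoint one-world frames is valid on their disjoint union (validity is preserved under disjoint unions). Each one-world frame has |W|=1≤2, but the union has |W|=3.
Hence having at most 2 worlds is not modally definable.

No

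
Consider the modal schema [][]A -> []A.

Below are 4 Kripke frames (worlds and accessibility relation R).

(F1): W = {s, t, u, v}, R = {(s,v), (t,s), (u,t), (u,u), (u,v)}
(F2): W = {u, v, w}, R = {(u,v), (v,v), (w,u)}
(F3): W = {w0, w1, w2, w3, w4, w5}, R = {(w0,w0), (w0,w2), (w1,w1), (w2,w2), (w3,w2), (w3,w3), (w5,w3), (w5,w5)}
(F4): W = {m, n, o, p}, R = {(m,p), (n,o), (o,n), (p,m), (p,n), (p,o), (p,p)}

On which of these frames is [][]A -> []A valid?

(F3)

The schema corresponds to density: forall x forall y (Rxy -> exists z (Rxz & Rzy)).
(F1): fails — Rts but no z with Rtz and Rzs.
(F2): fails — Rwu but no z with Rwz and Rzu.
(F3): holds.
(F4): fails — Ron but no z with Roz and Rzn.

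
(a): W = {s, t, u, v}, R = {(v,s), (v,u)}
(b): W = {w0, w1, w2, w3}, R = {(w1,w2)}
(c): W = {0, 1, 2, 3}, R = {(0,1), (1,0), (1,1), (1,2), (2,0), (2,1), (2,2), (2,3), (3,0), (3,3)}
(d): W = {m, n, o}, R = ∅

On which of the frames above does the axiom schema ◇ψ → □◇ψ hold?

(d)

The schema corresponds to the Euclidean property: ∀x ∀y ∀z (Rxy ∧ Rxz → Ryz).
(a): fails — Rvu and Rvu but not Ruu.
(b): fails — Rw1w2 and Rw1w2 but not Rw2w2.
(c): fails — R10 and R10 but not R00.
(d): satisfies the condition.
Valid on: (d).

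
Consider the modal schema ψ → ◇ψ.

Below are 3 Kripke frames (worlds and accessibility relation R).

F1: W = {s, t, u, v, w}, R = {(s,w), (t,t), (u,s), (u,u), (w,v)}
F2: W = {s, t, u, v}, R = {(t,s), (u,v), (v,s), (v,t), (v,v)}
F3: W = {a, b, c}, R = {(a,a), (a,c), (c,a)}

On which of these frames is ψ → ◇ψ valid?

none

Frame correspondent (Sahlqvist): ∀x Rxx — i.e. reflexivity.
F1: fails — world s does not see itself.
F2: fails — world s does not see itself.
F3: fails — world b does not see itself.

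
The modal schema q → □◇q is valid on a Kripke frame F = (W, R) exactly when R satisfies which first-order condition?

symmetry

This schema is the B axiom.
Its frame correspondent is symmetry — ∀x ∀y (Rxy → Ryx).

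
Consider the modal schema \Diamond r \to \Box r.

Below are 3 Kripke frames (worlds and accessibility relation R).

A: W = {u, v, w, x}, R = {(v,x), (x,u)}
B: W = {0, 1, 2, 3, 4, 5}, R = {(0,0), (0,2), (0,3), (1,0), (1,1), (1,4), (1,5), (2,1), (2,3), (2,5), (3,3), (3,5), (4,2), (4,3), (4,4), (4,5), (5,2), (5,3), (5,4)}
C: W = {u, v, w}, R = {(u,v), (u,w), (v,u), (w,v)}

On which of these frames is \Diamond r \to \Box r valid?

A

Frame correspondent (Sahlqvist): \forall x \forall y \forall z (Rxy \wedge Rxz \to y = z) — i.e. partial functionality.
A: satisfies the condition.
B: fails — 0 sees both 0 and 2.
C: fails — u sees both v and w.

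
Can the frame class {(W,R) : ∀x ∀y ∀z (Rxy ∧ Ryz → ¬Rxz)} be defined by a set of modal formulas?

No — not modally definable

If a class were modally definable it would be closed under surjective bounded morphisms (Goldblatt–Thomason).
The 7-cycle (worlds s,t,u,v,w,x,y with s→t→u→v→w→x→y→s) is intransitive. Mapping every world to a single reflexive point • is a surjective bounded morphism; the reflexive point is not intransitive (R••∧R•• but R••).
So the class is not modally definable.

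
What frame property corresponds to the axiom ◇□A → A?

This is frame-equivalent to A → □◇A (substitute ¬A for A and contrapose).
Suppose A→□◇A is valid. Take Rxy and set V(A)={x}. Then A at x, so □◇A at x, so ◇A at y, so some z with Ryz has A; z=x, i.e. Ryx.

Symmetry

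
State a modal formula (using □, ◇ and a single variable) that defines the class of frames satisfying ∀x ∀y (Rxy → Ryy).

□(□s → s)

This is shift-reflexivity; the standard corresponding axiom is T□: □(□s → s).
Suppose □(□s→s) is valid. Take Rxy and set V(s)={w : Ryw}. Then at y, □s holds; since □(□s→s) at x, □s→s at y, so s at y, i.e. Ryy.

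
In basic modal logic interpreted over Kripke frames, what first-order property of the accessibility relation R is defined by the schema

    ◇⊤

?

Seriality

◇⊤ holds at w iff w has a successor, so frame-validity of ◇⊤ is exactly seriality. Equivalently via □q → ◇q:
Suppose □q→◇q is valid. At any x set V(q)=W. Then □q at x, so ◇q at x, so x has a successor.
The converse is a direct semantic check.
So the correspondent is seriality.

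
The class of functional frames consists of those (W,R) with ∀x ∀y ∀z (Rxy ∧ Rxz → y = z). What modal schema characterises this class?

◇r → □r

A defining formula is ◇r → □r (the CD axiom).
Suppose ◇r→□r is valid. Take Rxy, Rxz and set V(r)={y}. Then ◇r at x, so □r at x, so r at z, i.e. z=y.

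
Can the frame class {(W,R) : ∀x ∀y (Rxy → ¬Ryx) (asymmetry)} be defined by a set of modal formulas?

Not modally definable

If a class were modally definable it would be closed under surjective bounded morphisms (Goldblatt–Thomason).
The 3-cycle (worlds 0,1,2 with 0→1→2→0) is asymmetric. Mapping every world to a single reflexive point • is a surjective bounded morphism, and the reflexive point is not asymmetric (R•• but asymmetry requires ¬R••).
So no modal formula (or set of formulas) defines exactly the asymmetric frames.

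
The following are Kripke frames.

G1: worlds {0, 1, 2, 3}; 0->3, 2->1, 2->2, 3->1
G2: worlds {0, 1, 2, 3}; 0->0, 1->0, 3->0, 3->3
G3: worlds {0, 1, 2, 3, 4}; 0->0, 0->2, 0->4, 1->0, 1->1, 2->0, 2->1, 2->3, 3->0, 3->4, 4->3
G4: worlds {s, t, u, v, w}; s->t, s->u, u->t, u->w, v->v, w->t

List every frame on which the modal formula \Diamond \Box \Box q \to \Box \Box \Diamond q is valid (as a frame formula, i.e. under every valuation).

G2

The schema corresponds to a generalized confluence (Geach) condition: \forall x \forall y \forall z ((xRy \wedge x R^2 z) \to \exists w (y R^2 w \wedge zRw)).
G1: fails — 0R3, 0R²1 but no w with 3R²w and 1Rw.
G2: condition met.
G3: fails — 0R2, 0R²4 but no w with 2R²w and 4Rw.
G4: fails — sRt, sR²t but no w* with tR²w* and tRw*.
Valid on: G2.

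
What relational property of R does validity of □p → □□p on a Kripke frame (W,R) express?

Transitivity

This schema is the 4 axiom.
It corresponds to transitivity: ∀x ∀y ∀z (Rxy ∧ Ryz → Rxz).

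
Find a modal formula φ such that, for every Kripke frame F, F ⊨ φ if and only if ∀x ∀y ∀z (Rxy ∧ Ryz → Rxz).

□r → □□r

The condition is transitivity. The 4 schema □r → □□r defines it.
Suppose □r→□□r is valid. Take Rxy, Ryz and set V(r)={w : Rxw}. Then □r at x, so □□r at x, so □r at y, so r at z, i.e. Rxz.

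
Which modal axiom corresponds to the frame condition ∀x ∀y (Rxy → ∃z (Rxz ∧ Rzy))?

The condition is density. The C4 schema □□ψ → □ψ defines it.
Suppose □□ψ→□ψ is valid. Take Rxy and set V(ψ)={w : xR²w}. Then □□ψ at x, so □ψ at x, so ψ at y, i.e. ∃z(Rxz∧Rzy).

□□ψ → □ψ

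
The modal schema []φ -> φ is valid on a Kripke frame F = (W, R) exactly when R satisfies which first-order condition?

This is the T axiom.
It corresponds to reflexivity: forall x Rxx.

Reflexivity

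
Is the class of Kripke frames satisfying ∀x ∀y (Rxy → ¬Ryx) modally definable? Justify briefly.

Any modally definable frame class is closed under surjective bounded morphisms.
The 5-cycle (worlds 0,1,2,3,4 with 0→1→2→3→4→0) is asymmetric. Mapping every world to a single reflexive point • is a surjective bounded morphism, and the reflexive point is not asymmetric (R•• but asymmetry requires ¬R••).
So no modal formula (or set of formulas) defines exactly the asymmetric frames.

No — not modally definable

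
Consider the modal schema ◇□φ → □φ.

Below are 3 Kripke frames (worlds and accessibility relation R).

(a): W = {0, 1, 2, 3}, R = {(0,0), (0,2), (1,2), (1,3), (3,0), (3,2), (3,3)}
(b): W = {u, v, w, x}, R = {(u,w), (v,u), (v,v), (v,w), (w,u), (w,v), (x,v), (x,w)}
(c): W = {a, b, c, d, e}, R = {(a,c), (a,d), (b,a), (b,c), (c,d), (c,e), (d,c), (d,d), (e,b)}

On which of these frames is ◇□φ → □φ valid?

The schema corresponds to the Euclidean property: ∀x ∀y ∀z (Rxy ∧ Rxz → Ryz).
(a): fails — R02 and R00 but not R20.
(b): fails — Ruw and Ruw but not Rww.
(c): fails — Rac and Rac but not Rcc.
Valid on no frame.

none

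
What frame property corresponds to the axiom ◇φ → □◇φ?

This is the 5 axiom.
Its frame correspondent is the Euclidean property — ∀x ∀y ∀z (Rxy ∧ Rxz → Ryz).

the Euclidean property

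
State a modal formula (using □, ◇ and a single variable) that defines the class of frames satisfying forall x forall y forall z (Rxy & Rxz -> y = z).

This is partial functionality; the standard corresponding axiom is CD: ◇ψ → □ψ.

◇ψ → □ψ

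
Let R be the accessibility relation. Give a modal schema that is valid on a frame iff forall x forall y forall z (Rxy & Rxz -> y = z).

A defining formula is ◇q → □q (the CD axiom).
Suppose ◇q→□q is valid. Take Rxy, Rxz and set V(q)={y}. Then ◇q at x, so □q at x, so q at z, i.e. z=y.

◇q → □q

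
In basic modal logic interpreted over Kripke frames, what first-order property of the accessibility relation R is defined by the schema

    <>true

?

◇⊤ holds at w iff w has a successor, so frame-validity of ◇⊤ is exactly seriality. Equivalently via □r → ◇r:
Suppose □r→◇r is valid. At any x set V(r)=W. Then □r at x, so ◇r at x, so x has a successor.

Seriality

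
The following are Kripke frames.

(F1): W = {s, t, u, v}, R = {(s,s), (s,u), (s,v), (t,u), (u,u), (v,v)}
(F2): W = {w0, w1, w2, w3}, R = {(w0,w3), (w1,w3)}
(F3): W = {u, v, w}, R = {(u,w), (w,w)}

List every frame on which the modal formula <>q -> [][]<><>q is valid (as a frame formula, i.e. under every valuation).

Frame correspondent (Sahlqvist): forall x forall y forall z ((xRy & x R^2 z) -> exists w (y = w & z R^2 w)) — i.e. a generalized confluence (Geach) condition.
(F1): fails — sRs, sR²u but no w with s=w and uR²w.
(F2): ✓.
(F3): ✓.

(F2), (F3)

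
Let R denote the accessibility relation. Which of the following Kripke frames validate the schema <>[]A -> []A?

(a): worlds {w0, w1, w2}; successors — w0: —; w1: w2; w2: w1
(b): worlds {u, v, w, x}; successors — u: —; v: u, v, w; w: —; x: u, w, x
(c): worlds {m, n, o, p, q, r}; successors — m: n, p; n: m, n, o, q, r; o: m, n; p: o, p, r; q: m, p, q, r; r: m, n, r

This is the axiom for the Euclidean property; its first-order frame correspondent is forall x forall y forall z (Rxy & Rxz -> Ryz).
(a): fails — Rw1w2 and Rw1w2 but not Rw2w2.
(b): fails — Rvw and Rvv but not Rwv.
(c): fails — Rmn and Rmp but not Rnp.
Valid on no frame.

none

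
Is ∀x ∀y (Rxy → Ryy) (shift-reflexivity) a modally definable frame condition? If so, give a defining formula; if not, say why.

Yes: it is shift-reflexivity, defined by the T□ schema □(□p → p).
Suppose □(□p→p) is valid. Take Rxy and set V(p)={w : Ryw}. Then at y, □p holds; since □(□p→p) at x, □p→p at y, so p at y, i.e. Ryy.

Definable; □(□p → p) defines it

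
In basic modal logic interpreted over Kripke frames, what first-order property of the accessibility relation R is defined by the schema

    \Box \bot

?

□⊥ is valid iff no world has any successor (otherwise □⊥ fails at any world with one).

emptiness of R: \forall x \forall y \neg Rxy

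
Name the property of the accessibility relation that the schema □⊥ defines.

emptiness of R: ∀x ∀y ¬Rxy

This is the Ver axiom.
Its frame correspondent is emptiness of R — ∀x ∀y ¬Rxy.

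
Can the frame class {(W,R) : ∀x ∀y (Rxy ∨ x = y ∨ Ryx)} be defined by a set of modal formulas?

Not definable by any modal formula

Modal frame validity is preserved under disjoint unions.
Take 2 disjoint single-world reflexive frames: each is trivially connected, but their disjoint union has 2 worlds with no edge between distinct components, so it is not connected.
Hence connectedness of R is not modally definable.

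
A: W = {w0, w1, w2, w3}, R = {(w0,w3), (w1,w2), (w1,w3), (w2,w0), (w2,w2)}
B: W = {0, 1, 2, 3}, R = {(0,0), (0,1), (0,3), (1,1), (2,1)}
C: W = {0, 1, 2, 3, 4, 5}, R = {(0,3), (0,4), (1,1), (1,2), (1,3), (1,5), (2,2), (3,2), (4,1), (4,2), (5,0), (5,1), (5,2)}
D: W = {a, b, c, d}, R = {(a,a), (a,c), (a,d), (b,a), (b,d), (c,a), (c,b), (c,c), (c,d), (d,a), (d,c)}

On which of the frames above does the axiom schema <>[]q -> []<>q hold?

D

The schema corresponds to convergence: forall x forall y forall z (Rxy & Rxz -> exists w (Ryw & Rzw)).
A: fails — Rw0w3 and Rw0w3 but w3 and w3 have no common successor.
B: fails — R00 and R03 but 0 and 3 have no common successor.
C: fails — R50 and R52 but 0 and 2 have no common successor.
D: ✓.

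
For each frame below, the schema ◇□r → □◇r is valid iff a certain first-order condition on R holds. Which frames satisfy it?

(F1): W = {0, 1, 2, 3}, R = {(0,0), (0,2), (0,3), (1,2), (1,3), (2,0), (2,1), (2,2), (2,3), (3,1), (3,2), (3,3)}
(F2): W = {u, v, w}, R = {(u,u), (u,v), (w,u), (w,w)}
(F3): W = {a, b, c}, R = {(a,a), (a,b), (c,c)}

(F1)

The schema corresponds to convergence: ∀x ∀y ∀z (Rxy ∧ Rxz → ∃w (Ryw ∧ Rzw)).
(F1): holds.
(F2): fails — Ruv and Ruv but v and v have no common successor.
(F3): fails — Raa and Rab but a and b have no common successor.
Valid on: (F1).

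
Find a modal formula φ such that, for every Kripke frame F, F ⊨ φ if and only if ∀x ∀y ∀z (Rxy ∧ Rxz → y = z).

◇q → □q

This is partial functionality; the standard corresponding axiom is CD: ◇q → □q.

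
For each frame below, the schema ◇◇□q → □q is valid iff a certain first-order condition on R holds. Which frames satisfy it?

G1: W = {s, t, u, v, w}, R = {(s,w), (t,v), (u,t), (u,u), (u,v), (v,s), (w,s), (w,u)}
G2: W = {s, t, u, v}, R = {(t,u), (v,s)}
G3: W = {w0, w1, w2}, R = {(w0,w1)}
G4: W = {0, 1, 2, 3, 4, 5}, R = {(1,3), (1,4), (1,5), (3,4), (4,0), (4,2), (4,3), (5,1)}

G2, G3

This is the axiom for a generalized confluence (Geach) condition; its first-order frame correspondent is ∀x ∀y ∀z ((xR²y ∧ xRz) → ∃w (yRw ∧ z = w)).
G1: fails — sR²u, sRw but no w* with uRw* and w=w*.
G2: condition met.
G3: condition met.
G4: fails — 1R²0, 1R3 but no w with 0Rw and 3=w.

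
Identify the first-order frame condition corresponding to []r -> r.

Suppose □r→r is valid. At any x set V(r)={w : Rxw}. Then □r holds at x, so r holds at x, i.e. Rxx.
Conversely, on a frame with reflexivity the schema holds at every world under every valuation.
So the correspondent is reflexivity.

reflexivity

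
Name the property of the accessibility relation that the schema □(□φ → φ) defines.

Suppose □(□φ→φ) is valid. Take Rxy and set V(φ)={w : Ryw}. Then at y, □φ holds; since □(□φ→φ) at x, □φ→φ at y, so φ at y, i.e. Ryy.
The converse is a direct semantic check.
Frame condition: ∀x ∀y (Rxy → Ryy).

shift-reflexivity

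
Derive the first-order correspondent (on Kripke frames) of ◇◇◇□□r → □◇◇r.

∀x ∀y ∀z ((xR³y ∧ xRz) → ∃w (yR²w ∧ zR²w))

This is a Sahlqvist (Geach-type) schema ◇^3□^2r → □^1◇^2r.
First-order correspondent: ∀x ∀y ∀z ((xR³y ∧ xRz) → ∃w (yR²w ∧ zR²w)).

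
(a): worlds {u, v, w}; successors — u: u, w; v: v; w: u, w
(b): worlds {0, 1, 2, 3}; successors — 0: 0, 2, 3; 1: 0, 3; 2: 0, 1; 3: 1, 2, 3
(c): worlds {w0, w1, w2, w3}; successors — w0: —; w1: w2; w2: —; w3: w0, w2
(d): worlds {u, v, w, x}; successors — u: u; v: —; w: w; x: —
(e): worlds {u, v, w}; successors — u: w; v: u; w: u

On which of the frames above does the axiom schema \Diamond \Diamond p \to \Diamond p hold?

The schema corresponds to transitivity: \forall x \forall y \forall z (Rxy \wedge Ryz \to Rxz).
(a): ✓.
(b): fails — R10 and R02 but not R12.
(c): ✓.
(d): ✓.
(e): fails — Rvu and Ruw but not Rvw.

(a), (c), (d)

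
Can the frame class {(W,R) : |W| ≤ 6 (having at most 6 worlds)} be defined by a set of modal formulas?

Any modally definable frame class is closed under disjoint unions.
Any modal formula valid on each of 7 disjoint one-world frames is valid on their disjoint union (validity is preserved under disjoint unions). Each one-world frame has |W|=1≤6, but the union has |W|=7.
Hence having at most 6 worlds is not modally definable.

No — not modally definable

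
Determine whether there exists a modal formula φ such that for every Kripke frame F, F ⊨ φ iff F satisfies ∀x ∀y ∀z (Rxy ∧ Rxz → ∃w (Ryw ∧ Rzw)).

The condition is convergence. A defining modal formula is ◇□q → □◇q.
Suppose ◇□q→□◇q is valid. Take Rxy, Rxz and set V(q)={w : Ryw}. Then □q at y so ◇□q at x, so □◇q at x, so ◇q at z, giving w with Rzw and Ryw.

Definable; ◇□q → □◇q defines it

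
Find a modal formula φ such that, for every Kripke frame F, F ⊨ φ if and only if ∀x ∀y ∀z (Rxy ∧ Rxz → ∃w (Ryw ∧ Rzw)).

◇□q → □◇q

The condition is convergence. The .2 schema ◇□q → □◇q defines it.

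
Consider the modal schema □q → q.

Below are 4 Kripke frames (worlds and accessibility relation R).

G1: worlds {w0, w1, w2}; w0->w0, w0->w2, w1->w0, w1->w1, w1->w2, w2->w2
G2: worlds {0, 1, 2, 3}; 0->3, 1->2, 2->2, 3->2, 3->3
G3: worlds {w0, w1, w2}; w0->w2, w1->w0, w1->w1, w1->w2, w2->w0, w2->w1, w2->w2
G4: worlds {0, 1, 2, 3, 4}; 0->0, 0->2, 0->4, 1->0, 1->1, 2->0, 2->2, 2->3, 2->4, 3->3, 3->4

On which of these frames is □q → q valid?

G1

Frame correspondent (Sahlqvist): ∀x Rxx — i.e. reflexivity.
G1: ✓.
G2: fails — world 0 does not see itself.
G3: fails — world w0 does not see itself.
G4: fails — world 4 does not see itself.
Valid on: G1.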